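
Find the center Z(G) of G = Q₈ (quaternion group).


Z(G) = {g ∈ G | gx = xg for all x ∈ G}
In Q₈ = {±1, ±i, ±j, ±k}, only ±1 commute with every element

Z(Q₈ (quaternion group)) = {1, -1}


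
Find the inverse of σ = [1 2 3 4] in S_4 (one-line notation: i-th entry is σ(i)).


To find σ⁻¹, swap domain and range:
σ(1) = 1 → σ⁻¹(1) = 1
σ(2) = 2 → σ⁻¹(2) = 2
σ(3) = 3 → σ⁻¹(3) = 3
σ(4) = 4 → σ⁻¹(4) = 4

σ⁻¹ = [1 2 3 4]


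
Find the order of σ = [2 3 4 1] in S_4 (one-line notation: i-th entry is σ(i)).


Cycle decomposition: (1 2 3 4)
Cycle lengths: 4
Order = lcm(4) = 4

ord(σ) = 4


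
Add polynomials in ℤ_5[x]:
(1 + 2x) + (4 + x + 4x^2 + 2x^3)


Add coefficients mod 5:
x^0: 1 + 4 = 0 (mod 5)
x^1: 2 + 1 = 3 (mod 5)
x^2: 0 + 4 = 4 (mod 5)
x^3: 0 + 2 = 2 (mod 5)
Result: 3x + 4x^2 + 2x^3

f + g = 3x + 4x^2 + 2x^3


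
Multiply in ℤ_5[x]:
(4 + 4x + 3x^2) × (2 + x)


Expand and collect like terms; reduce coefficients mod 5:
x^0: 4·2 = 8 ≡ 3 (mod 5)
x^1: 4·1 + 4·2 = 12 ≡ 2 (mod 5)
x^2: 4·1 + 3·2 = 10 ≡ 0 (mod 5)
x^3: 3·1 = 3 ≡ 3 (mod 5)
Result: 3 + 2x + 3x^3

f · g = 3 + 2x + 3x^3


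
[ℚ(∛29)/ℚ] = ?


∛29 has minimal polynomial x³ - 29 (irreducible over ℚ since 29 is not a perfect cube)

[ℚ(∛29)/ℚ] = 3


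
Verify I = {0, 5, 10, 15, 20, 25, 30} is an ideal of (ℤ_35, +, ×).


Check ideal conditions for I = {0, 5, 10, 15, 20, 25, 30} in ℤ_35:
(1) I is an additive subgroup? Yes
(2) For r ∈ ℤ_35 and a ∈ I: r·a ∈ I? Yes

Yes, I is an ideal of ℤ_35


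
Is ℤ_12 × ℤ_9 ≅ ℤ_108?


Comparing ℤ_12 × ℤ_9 and ℤ_108:
gcd(12,9) = 3 ≠ 1. Max element order in ℤ_12×ℤ_9 is lcm(12,9) = 36 < 108, so it has no element of order 108

No, ℤ_12 × ℤ_9 ≇ ℤ_108


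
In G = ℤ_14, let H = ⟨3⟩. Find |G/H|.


|⟨3⟩| = n / gcd(3, 14) = 14 / 1 = 14
H is normal (ℤ_14 is abelian).
|G/H| = |G| / |H| = 14 / 14 = 1

|G/H| = 1


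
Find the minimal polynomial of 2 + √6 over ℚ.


Let α = 2 + √6. Then α - 2 = √6, so (α - 2)² = 6, giving α² - 4α - 2 = 0. Degree 2 and α ∉ ℚ, so this is the minimal polynomial.

Minimal polynomial: x² - 4x - 2


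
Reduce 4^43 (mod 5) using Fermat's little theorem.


Fermat's little theorem: if p is prime and gcd(a,p)=1, then a^(p-1) ≡ 1 (mod p)
p = 5 is prime, gcd(4,5) = 1
Reduce exponent: 43 mod 4 = 3
So 4^43 ≡ 4^3 (mod 5)
4^3 mod 5 = 4

4^43 ≡ 4 (mod 5)


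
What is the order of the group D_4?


|D_n| = 2n (n rotations and n reflections)
|D_4| = 2×4 = 8

|D_4| = 8


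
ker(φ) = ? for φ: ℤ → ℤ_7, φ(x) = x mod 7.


Kernel = preimage of identity
ker(φ) = {x ∈ ℤ : x ≡ 0 (mod 7)} = 7ℤ = {0, ±7, ±14, ...}

ker(φ) = 7ℤ


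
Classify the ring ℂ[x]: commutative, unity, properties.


Polynomial ring over ℂ (an integral domain) is a commutative integral domain with unity 1
Commutative: Yes
Integral domain: Yes
Has unity: Yes

ℂ[x]: Commutative=Yes, Unity=Yes


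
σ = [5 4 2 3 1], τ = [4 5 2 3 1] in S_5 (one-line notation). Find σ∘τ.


σ∘τ: apply τ first, then σ
1 →τ 4 →σ 3
2 →τ 5 →σ 1
3 →τ 2 →σ 4
4 →τ 3 →σ 2
5 →τ 1 →σ 5

σ∘τ = [3 1 4 2 5]


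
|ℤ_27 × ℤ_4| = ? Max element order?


|ℤ_27 × ℤ_4| = 27 × 4 = 108
Max element order = lcm(27,4) = 108
Cyclic? Yes (gcd=1)

|ℤ_27×ℤ_4| = 108, max element order = 108


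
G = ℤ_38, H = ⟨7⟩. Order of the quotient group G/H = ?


|⟨7⟩| = n / gcd(7, 38) = 38 / 1 = 38
H is normal (ℤ_38 is abelian).
|G/H| = |G| / |H| = 38 / 38 = 1

|G/H| = 1


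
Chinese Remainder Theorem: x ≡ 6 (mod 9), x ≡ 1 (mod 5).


m₁ = 9, m₂ = 5, gcd = 1, so CRT applies. M = m₁·m₂ = 45
Let M₁ = M/m₁ = 5, M₂ = M/m₂ = 9
Find y₁ ≡ M₁⁻¹ (mod m₁): 5⁻¹ ≡ 2 (mod 9)
Find y₂ ≡ M₂⁻¹ (mod m₂): 9⁻¹ ≡ 4 (mod 5)
x = a₁·M₁·y₁ + a₂·M₂·y₂ = 6·5·2 + 1·9·4 = 96
Reduce mod 45: x ≡ 6
Check: 6 mod 9 = 6 ✓, 6 mod 5 = 1 ✓

x ≡ 6 (mod 45)


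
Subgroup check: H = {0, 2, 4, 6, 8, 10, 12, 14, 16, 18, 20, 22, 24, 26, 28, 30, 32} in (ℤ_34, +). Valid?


Subgroup test for H = {0, 2, 4, 6, 8, 10, 12, 14, 16, 18, 20, 22, 24, 26, 28, 30, 32} in (ℤ_34, +):
(1) 0 ∈ H? Yes
(2) Closure: for all a,b ∈ H, (a+b) mod 34 ∈ H? Yes
(3) Inverses: for all a ∈ H, -a mod 34 ∈ H? Yes

Yes, H is a subgroup of ℤ_34


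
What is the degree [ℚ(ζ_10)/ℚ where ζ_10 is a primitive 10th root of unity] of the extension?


[ℚ(ζ_n):ℚ] = deg Φ_n(x) = φ(n). Here φ(10) = 4

[ℚ(ζ_10)/ℚ where ζ_10 is a primitive 10th root of unity] = 4


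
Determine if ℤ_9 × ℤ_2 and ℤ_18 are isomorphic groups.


Comparing ℤ_9 × ℤ_2 and ℤ_18:
gcd(9,2) = 1, so ℤ_9 × ℤ_2 ≅ ℤ_18 (CRT)

Yes, ℤ_9 × ℤ_2 ≅ ℤ_18


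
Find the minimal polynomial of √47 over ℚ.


√47 satisfies x² - 47 = 0, irreducible over ℚ since 47 is squarefree

Minimal polynomial: x² - 47


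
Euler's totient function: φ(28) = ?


φ(n) = count of k ∈ {1,...,n} with gcd(k,n)=1
Coprimes to 28: {1, 3, 5, 9, 11, 13, 15, 17, 19, 23, 25, 27}
Count: 12

φ(28) = 12


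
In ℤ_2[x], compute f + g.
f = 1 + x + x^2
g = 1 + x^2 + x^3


Add coefficients mod 2:
x^0: 1 + 1 = 0 (mod 2)
x^1: 1 + 0 = 1 (mod 2)
x^2: 1 + 1 = 0 (mod 2)
x^3: 0 + 1 = 1 (mod 2)
Result: x + x^3

f + g = x + x^3


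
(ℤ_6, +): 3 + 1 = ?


Operation: addition mod 6
3 + 1 = (a + b) mod 6 with a = 3, b = 1

3 + 1 = 4


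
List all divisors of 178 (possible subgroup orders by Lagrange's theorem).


Lagrange's theorem: |H| divides |G|
|G| = 178
Divisors of 178: 1, 2, 89, 178

Possible subgroup orders: {1, 2, 89, 178}


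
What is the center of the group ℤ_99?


Z(G) = {g ∈ G | gx = xg for all x ∈ G}
ℤ_99 is abelian, so Z(G) = G

Z(ℤ_99) = ℤ_99


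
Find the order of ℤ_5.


ℤ_n has n elements.

|ℤ_5| = 5


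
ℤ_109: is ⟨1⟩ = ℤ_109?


g generates ℤ_n iff gcd(g, n) = 1
gcd(1, 109) = 1
Since gcd = 1, 1 is a generator.

Yes, 1 generates ℤ_109


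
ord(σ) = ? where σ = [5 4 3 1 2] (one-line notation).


Cycle decomposition: (1 5 2 4)
Cycle lengths: 4
Order = lcm(4) = 4

ord(σ) = 4


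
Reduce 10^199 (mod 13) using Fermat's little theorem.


Fermat's little theorem: if p is prime and gcd(a,p)=1, then a^(p-1) ≡ 1 (mod p)
p = 13 is prime, gcd(10,13) = 1
Reduce exponent: 199 mod 12 = 7
So 10^199 ≡ 10^7 (mod 13)
10^7 mod 13 = 10

10^199 ≡ 10 (mod 13)


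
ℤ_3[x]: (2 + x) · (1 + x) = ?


Expand and collect like terms; reduce coefficients mod 3:
x^0: 2·1 = 2 ≡ 2 (mod 3)
x^1: 2·1 + 1·1 = 3 ≡ 0 (mod 3)
x^2: 1·1 = 1 ≡ 1 (mod 3)
Result: 2 + x^2

f · g = 2 + x^2


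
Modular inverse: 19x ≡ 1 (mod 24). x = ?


Use the extended Euclidean algorithm to write 1 = 19·s + 24·t; then s mod 24 is the inverse.
Euclidean algorithm:
  19 = 0·24 + 19
  24 = 1·19 + 5
  19 = 3·5 + 4
  5 = 1·4 + 1
  4 = 4·1 + 0
gcd(19,24) = 1
Back-substitution gives: 19·(-5) + 24·(4) = 1
So 19⁻¹ ≡ -5 ≡ 19 (mod 24)
Check: 19 × 19 = 361 ≡ 1 (mod 24) ✓

19⁻¹ ≡ 19 (mod 24)


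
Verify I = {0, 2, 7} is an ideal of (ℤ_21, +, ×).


Check ideal conditions for I = {0, 2, 7} in ℤ_21:
(1) I is an additive subgroup? No
(2) For r ∈ ℤ_21 and a ∈ I: r·a ∈ I? No  [counterexample: r=2, a=2, r·a mod 21 = 4 ∉ I]

No, I is not an ideal of ℤ_21


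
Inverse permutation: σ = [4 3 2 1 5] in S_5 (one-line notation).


To find σ⁻¹, swap domain and range:
σ(1) = 4 → σ⁻¹(4) = 1
σ(2) = 3 → σ⁻¹(3) = 2
σ(3) = 2 → σ⁻¹(2) = 3
σ(4) = 1 → σ⁻¹(1) = 4
σ(5) = 5 → σ⁻¹(5) = 5

σ⁻¹ = [4 3 2 1 5]


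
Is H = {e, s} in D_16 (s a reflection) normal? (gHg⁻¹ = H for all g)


H = {e, s} in D_16 (s a reflection)
r·s·r⁻¹ = sr⁻² ≠ s for n ≥ 3, so {e, s} is not closed under conjugation

No, not a normal subgroup


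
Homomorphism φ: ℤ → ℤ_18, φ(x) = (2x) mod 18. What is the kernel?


Kernel = preimage of identity
ker(φ) = {x ∈ ℤ : 2x ≡ 0 (mod 18)}. gcd(2,18) = 2, so 2x ≡ 0 (mod 18) ⟺ x ≡ 0 (mod 18/2 = 9). Hence ker(φ) = 9ℤ

ker(φ) = 9ℤ


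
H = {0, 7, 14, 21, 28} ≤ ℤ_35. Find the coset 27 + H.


27 + H = {27 + h (mod 35) : h ∈ H}
27+0=27, 27+7=34, 27+14=6, 27+21=13, 27+28=20
27 + H = {6, 13, 20, 27, 34} = 6 + H

27 + H = {6, 13, 20, 27, 34}


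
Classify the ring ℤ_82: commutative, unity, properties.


ℤ_82 is a commutative ring with unity 1; 82 = 2×41 is composite, so 2·41 ≡ 0 gives zero divisors (not an integral domain)
Commutative: Yes
Integral domain: No
Has unity: Yes

ℤ_82: Commutative=Yes, Unity=Yes


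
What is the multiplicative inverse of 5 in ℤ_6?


Use the extended Euclidean algorithm to write 1 = 5·s + 6·t; then s mod 6 is the inverse.
Euclidean algorithm:
  5 = 0·6 + 5
  6 = 1·5 + 1
  5 = 5·1 + 0
gcd(5,6) = 1
Back-substitution gives: 5·(-1) + 6·(1) = 1
So 5⁻¹ ≡ -1 ≡ 5 (mod 6)
Check: 5 × 5 = 25 ≡ 1 (mod 6) ✓

5⁻¹ ≡ 5 (mod 6)


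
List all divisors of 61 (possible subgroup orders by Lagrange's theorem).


Lagrange's theorem: |H| divides |G|
|G| = 61
Divisors of 61: 1, 61

Possible subgroup orders: {1, 61}


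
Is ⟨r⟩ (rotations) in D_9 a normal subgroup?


H = ⟨r⟩ (rotations) in D_9
The rotation subgroup ⟨r⟩ has index 2 in D_9, so it is normal

Yes, normal subgroup


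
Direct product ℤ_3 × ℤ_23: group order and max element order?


|ℤ_3 × ℤ_23| = 3 × 23 = 69
Max element order = lcm(3,23) = 69
Cyclic? Yes (gcd=1)

|ℤ_3×ℤ_23| = 69, max element order = 69


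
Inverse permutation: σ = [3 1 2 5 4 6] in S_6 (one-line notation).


To find σ⁻¹, swap domain and range:
σ(1) = 3 → σ⁻¹(3) = 1
σ(2) = 1 → σ⁻¹(1) = 2
σ(3) = 2 → σ⁻¹(2) = 3
σ(4) = 5 → σ⁻¹(5) = 4
σ(5) = 4 → σ⁻¹(4) = 5
σ(6) = 6 → σ⁻¹(6) = 6

σ⁻¹ = [2 3 1 5 4 6]


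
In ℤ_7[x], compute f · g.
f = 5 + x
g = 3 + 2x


Expand and collect like terms; reduce coefficients mod 7:
x^0: 5·3 = 15 ≡ 1 (mod 7)
x^1: 5·2 + 1·3 = 13 ≡ 6 (mod 7)
x^2: 1·2 = 2 ≡ 2 (mod 7)
Result: 1 + 6x + 2x^2

f · g = 1 + 6x + 2x^2


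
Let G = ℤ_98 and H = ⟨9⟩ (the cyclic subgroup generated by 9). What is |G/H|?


|⟨9⟩| = n / gcd(9, 98) = 98 / 1 = 98
H is normal (ℤ_98 is abelian).
|G/H| = |G| / |H| = 98 / 98 = 1

|G/H| = 1


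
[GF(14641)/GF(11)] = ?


GF(14641) = GF(11^4), so the extension degree is 4

[GF(14641)/GF(11)] = 4


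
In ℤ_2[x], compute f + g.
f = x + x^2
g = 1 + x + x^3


Add coefficients mod 2:
x^0: 0 + 1 = 1 (mod 2)
x^1: 1 + 1 = 0 (mod 2)
x^2: 1 + 0 = 1 (mod 2)
x^3: 0 + 1 = 1 (mod 2)
Result: 1 + x^2 + x^3

f + g = 1 + x^2 + x^3


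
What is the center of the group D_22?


Z(G) = {g ∈ G | gx = xg for all x ∈ G}
For even n, Z(D_n) = {e, r^(n/2)}: the 180° rotation r^11 commutes with every reflection and rotation

Z(D_22) = {e, r^11}


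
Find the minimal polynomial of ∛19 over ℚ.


∛19 satisfies x³ - 19 = 0, irreducible over ℚ (no rational root; 19 is not a perfect cube)

Minimal polynomial: x³ - 19


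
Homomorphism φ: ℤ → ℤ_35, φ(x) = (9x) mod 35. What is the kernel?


Kernel = preimage of identity
ker(φ) = {x ∈ ℤ : 9x ≡ 0 (mod 35)}. gcd(9,35) = 1, so 9x ≡ 0 (mod 35) ⟺ x ≡ 0 (mod 35/1 = 35). Hence ker(φ) = 35ℤ

ker(φ) = 35ℤ


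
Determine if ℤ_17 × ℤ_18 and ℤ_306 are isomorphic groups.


Comparing ℤ_17 × ℤ_18 and ℤ_306:
gcd(17,18) = 1, so ℤ_17 × ℤ_18 ≅ ℤ_306 (CRT)

Yes, ℤ_17 × ℤ_18 ≅ ℤ_306


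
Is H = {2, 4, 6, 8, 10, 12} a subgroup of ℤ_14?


Subgroup test for H = {2, 4, 6, 8, 10, 12} in (ℤ_14, +):
(1) 0 ∈ H? No
(2) Closure: for all a,b ∈ H, (a+b) mod 14 ∈ H? No  [counterexample: 2 + 12 = 0 ∉ H]
(3) Inverses: for all a ∈ H, -a mod 14 ∈ H? Yes

No, H is not a subgroup of ℤ_14


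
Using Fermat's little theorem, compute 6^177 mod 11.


Fermat's little theorem: if p is prime and gcd(a,p)=1, then a^(p-1) ≡ 1 (mod p)
p = 11 is prime, gcd(6,11) = 1
Reduce exponent: 177 mod 10 = 7
So 6^177 ≡ 6^7 (mod 11)
6^7 mod 11 = 8

6^177 ≡ 8 (mod 11)


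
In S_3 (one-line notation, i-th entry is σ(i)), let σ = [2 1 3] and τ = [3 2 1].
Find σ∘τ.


σ∘τ: apply τ first, then σ
1 →τ 3 →σ 3
2 →τ 2 →σ 1
3 →τ 1 →σ 2

σ∘τ = [3 1 2]


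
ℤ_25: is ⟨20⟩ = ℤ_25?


g generates ℤ_n iff gcd(g, n) = 1
gcd(20, 25) = 5
Since gcd = 5 ≠ 1, ⟨20⟩ has order 5 < 25, so 20 is not a generator.

No, 20 does not generate ℤ_25


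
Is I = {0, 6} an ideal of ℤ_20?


Check ideal conditions for I = {0, 6} in ℤ_20:
(1) I is an additive subgroup? No
(2) For r ∈ ℤ_20 and a ∈ I: r·a ∈ I? No  [counterexample: r=2, a=6, r·a mod 20 = 12 ∉ I]

No, I is not an ideal of ℤ_20


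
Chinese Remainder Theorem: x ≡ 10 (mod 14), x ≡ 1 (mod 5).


m₁ = 14, m₂ = 5, gcd = 1, so CRT applies. M = m₁·m₂ = 70
Let M₁ = M/m₁ = 5, M₂ = M/m₂ = 14
Find y₁ ≡ M₁⁻¹ (mod m₁): 5⁻¹ ≡ 3 (mod 14)
Find y₂ ≡ M₂⁻¹ (mod m₂): 14⁻¹ ≡ 4 (mod 5)
x = a₁·M₁·y₁ + a₂·M₂·y₂ = 10·5·3 + 1·14·4 = 206
Reduce mod 70: x ≡ 66
Check: 66 mod 14 = 10 ✓, 66 mod 5 = 1 ✓

x ≡ 66 (mod 70)


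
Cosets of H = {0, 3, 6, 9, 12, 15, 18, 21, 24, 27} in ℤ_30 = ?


H = {0, 3, 6, 9, 12, 15, 18, 21, 24, 27}, |H| = 10
Number of cosets = |G|/|H| = 30/10 = 3
0 + H = {0, 3, 6, 9, 12, 15, 18, 21, 24, 27}
1 + H = {1, 4, 7, 10, 13, 16, 19, 22, 25, 28}
2 + H = {2, 5, 8, 11, 14, 17, 20, 23, 26, 29}

Cosets: 0+H={0,3,6,9,12,15,18,21,24,27}; 1+H={1,4,7,10,13,16,19,22,25,28}; 2+H={2,5,8,11,14,17,20,23,26,29}


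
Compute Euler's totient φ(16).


φ(n) = count of k ∈ {1,...,n} with gcd(k,n)=1
Coprimes to 16: {1, 3, 5, 7, 9, 11, 13, 15}
Count: 8

φ(16) = 8


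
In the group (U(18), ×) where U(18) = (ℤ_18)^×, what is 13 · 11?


Operation: multiplication mod 18
13 · 11 = (a × b) mod 18 with a = 13, b = 11

13 · 11 = 17


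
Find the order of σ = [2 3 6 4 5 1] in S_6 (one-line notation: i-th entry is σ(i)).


Cycle decomposition: (1 2 3 6)
Cycle lengths: 4
Order = lcm(4) = 4

ord(σ) = 4


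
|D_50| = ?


|D_n| = 2n (n rotations and n reflections)
|D_50| = 2×50 = 100

|D_50| = 100


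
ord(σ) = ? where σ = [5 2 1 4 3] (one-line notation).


Cycle decomposition: (1 5 3)
Cycle lengths: 3
Order = lcm(3) = 3

ord(σ) = 3


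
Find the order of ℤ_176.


ℤ_n has n elements.

|ℤ_176| = 176


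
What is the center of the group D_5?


Z(G) = {g ∈ G | gx = xg for all x ∈ G}
For odd n, Z(D_n) = {e}: no nontrivial rotation commutes with all reflections

Z(D_5) = {e}


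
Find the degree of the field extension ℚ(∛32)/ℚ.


∛32 has minimal polynomial x³ - 32 (irreducible over ℚ since 32 is not a perfect cube)

[ℚ(∛32)/ℚ] = 3


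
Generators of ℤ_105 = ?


g generates ℤ_n iff gcd(g,n) = 1
Prime factors of 105: 3, 5, 7
Generators are g ∈ {1,...,104} not divisible by any of these primes.
Generators: {1, 2, 4, 8, 11, 13, 16, 17, 19, 22, 23, 26, 29, 31, 32, 34, 37, 38, 41, 43, 44, 46, 47, 52, 53, 58, 59, 61, 62, 64, 67, 68, 71, 73, 74, 76, 79, 82, 83, 86, 88, 89, 92, 94, 97, 101, 103, 104}
Number of generators = φ(105) = 48

Generators of ℤ_105 = {1, 2, 4, 8, 11, 13, 16, 17, 19, 22, 23, 26, 29, 31, 32, 34, 37, 38, 41, 43, 44, 46, 47, 52, 53, 58, 59, 61, 62, 64, 67, 68, 71, 73, 74, 76, 79, 82, 83, 86, 88, 89, 92, 94, 97, 101, 103, 104}


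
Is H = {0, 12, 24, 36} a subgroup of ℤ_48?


Subgroup test for H = {0, 12, 24, 36} in (ℤ_48, +):
(1) 0 ∈ H? Yes
(2) Closure: for all a,b ∈ H, (a+b) mod 48 ∈ H? Yes
(3) Inverses: for all a ∈ H, -a mod 48 ∈ H? Yes

Yes, H is a subgroup of ℤ_48


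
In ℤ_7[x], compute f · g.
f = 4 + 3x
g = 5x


Expand and collect like terms; reduce coefficients mod 7:
x^0: 4·0 = 0 ≡ 0 (mod 7)
x^1: 4·5 + 3·0 = 20 ≡ 6 (mod 7)
x^2: 3·5 = 15 ≡ 1 (mod 7)
Result: 6x + x^2

f · g = 6x + x^2


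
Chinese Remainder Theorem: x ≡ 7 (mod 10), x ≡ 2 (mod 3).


m₁ = 10, m₂ = 3, gcd = 1, so CRT applies. M = m₁·m₂ = 30
Let M₁ = M/m₁ = 3, M₂ = M/m₂ = 10
Find y₁ ≡ M₁⁻¹ (mod m₁): 3⁻¹ ≡ 7 (mod 10)
Find y₂ ≡ M₂⁻¹ (mod m₂): 10⁻¹ ≡ 1 (mod 3)
x = a₁·M₁·y₁ + a₂·M₂·y₂ = 7·3·7 + 2·10·1 = 167
Reduce mod 30: x ≡ 17
Check: 17 mod 10 = 7 ✓, 17 mod 3 = 2 ✓

x ≡ 17 (mod 30)


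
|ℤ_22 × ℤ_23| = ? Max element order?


|ℤ_22 × ℤ_23| = 22 × 23 = 506
Max element order = lcm(22,23) = 506
Cyclic? Yes (gcd=1)

|ℤ_22×ℤ_23| = 506, max element order = 506


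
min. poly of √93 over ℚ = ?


√93 satisfies x² - 93 = 0, irreducible over ℚ since 93 is squarefree

Minimal polynomial: x² - 93


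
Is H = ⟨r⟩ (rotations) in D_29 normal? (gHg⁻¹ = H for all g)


H = ⟨r⟩ (rotations) in D_29
The rotation subgroup ⟨r⟩ has index 2 in D_29, so it is normal

Yes, normal subgroup


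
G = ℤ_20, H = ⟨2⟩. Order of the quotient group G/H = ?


|⟨2⟩| = n / gcd(2, 20) = 20 / 2 = 10
H is normal (ℤ_20 is abelian).
|G/H| = |G| / |H| = 20 / 10 = 2

|G/H| = 2


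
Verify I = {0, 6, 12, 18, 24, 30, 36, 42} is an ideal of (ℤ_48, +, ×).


Check ideal conditions for I = {0, 6, 12, 18, 24, 30, 36, 42} in ℤ_48:
(1) I is an additive subgroup? Yes
(2) For r ∈ ℤ_48 and a ∈ I: r·a ∈ I? Yes

Yes, I is an ideal of ℤ_48


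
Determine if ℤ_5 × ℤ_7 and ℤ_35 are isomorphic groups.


Comparing ℤ_5 × ℤ_7 and ℤ_35:
gcd(5,7) = 1, so ℤ_5 × ℤ_7 ≅ ℤ_35 (CRT)

Yes, ℤ_5 × ℤ_7 ≅ ℤ_35


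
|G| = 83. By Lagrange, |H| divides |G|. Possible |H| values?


Lagrange's theorem: |H| divides |G|
|G| = 83
Divisors of 83: 1, 83

Possible subgroup orders: {1, 83}


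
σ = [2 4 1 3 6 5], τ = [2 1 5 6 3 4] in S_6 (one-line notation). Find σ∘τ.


σ∘τ: apply τ first, then σ
1 →τ 2 →σ 4
2 →τ 1 →σ 2
3 →τ 5 →σ 6
4 →τ 6 →σ 5
5 →τ 3 →σ 1
6 →τ 4 →σ 3

σ∘τ = [4 2 6 5 1 3]


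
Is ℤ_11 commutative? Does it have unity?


ℤ_11 is a commutative ring with unity 1; 11 is prime, so ℤ_11 is a field (hence an integral domain)
Commutative: Yes
Integral domain: Yes
Has unity: Yes

ℤ_11: Commutative=Yes, Unity=Yes


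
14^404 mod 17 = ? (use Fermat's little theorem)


Fermat's little theorem: if p is prime and gcd(a,p)=1, then a^(p-1) ≡ 1 (mod p)
p = 17 is prime, gcd(14,17) = 1
Reduce exponent: 404 mod 16 = 4
So 14^404 ≡ 14^4 (mod 17)
14^4 mod 17 = 13

14^404 ≡ 13 (mod 17)


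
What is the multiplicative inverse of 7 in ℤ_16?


Use the extended Euclidean algorithm to write 1 = 7·s + 16·t; then s mod 16 is the inverse.
Euclidean algorithm:
  7 = 0·16 + 7
  16 = 2·7 + 2
  7 = 3·2 + 1
  2 = 2·1 + 0
gcd(7,16) = 1
Back-substitution gives: 7·(7) + 16·(-3) = 1
So 7⁻¹ ≡ 7 ≡ 7 (mod 16)
Check: 7 × 7 = 49 ≡ 1 (mod 16) ✓

7⁻¹ ≡ 7 (mod 16)


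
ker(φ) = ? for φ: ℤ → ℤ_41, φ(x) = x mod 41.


Kernel = preimage of identity
ker(φ) = {x ∈ ℤ : x ≡ 0 (mod 41)} = 41ℤ = {0, ±41, ±82, ...}

ker(φ) = 41ℤ


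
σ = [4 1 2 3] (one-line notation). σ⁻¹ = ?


To find σ⁻¹, swap domain and range:
σ(1) = 4 → σ⁻¹(4) = 1
σ(2) = 1 → σ⁻¹(1) = 2
σ(3) = 2 → σ⁻¹(2) = 3
σ(4) = 3 → σ⁻¹(3) = 4

σ⁻¹ = [2 3 4 1]


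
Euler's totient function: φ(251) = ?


Factor n: 251 = 251
φ(n) = n · ∏(1 - 1/p) over distinct primes p | n
φ(251) = 251 · (1 - 1/251) = 250

φ(251) = 250


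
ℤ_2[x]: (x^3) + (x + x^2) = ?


Add coefficients mod 2:
x^0: 0 + 0 = 0 (mod 2)
x^1: 0 + 1 = 1 (mod 2)
x^2: 0 + 1 = 1 (mod 2)
x^3: 1 + 0 = 1 (mod 2)
Result: x + x^2 + x^3

f + g = x + x^2 + x^3


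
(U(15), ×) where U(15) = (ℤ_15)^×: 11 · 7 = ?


Operation: multiplication mod 15
11 · 7 = (a × b) mod 15 with a = 11, b = 7

11 · 7 = 2


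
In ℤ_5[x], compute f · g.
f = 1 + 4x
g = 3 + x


Expand and collect like terms; reduce coefficients mod 5:
x^0: 1·3 = 3 ≡ 3 (mod 5)
x^1: 1·1 + 4·3 = 13 ≡ 3 (mod 5)
x^2: 4·1 = 4 ≡ 4 (mod 5)
Result: 3 + 3x + 4x^2

f · g = 3 + 3x + 4x^2


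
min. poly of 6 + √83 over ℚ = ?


Let α = 6 + √83. Then α - 6 = √83, so (α - 6)² = 83, giving α² - 12α - 47 = 0. Degree 2 and α ∉ ℚ, so this is the minimal polynomial.

Minimal polynomial: x² - 12x - 47


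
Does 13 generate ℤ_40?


g generates ℤ_n iff gcd(g, n) = 1
gcd(13, 40) = 1
Since gcd = 1, 13 is a generator.

Yes, 13 generates ℤ_40


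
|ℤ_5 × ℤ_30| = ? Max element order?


|ℤ_5 × ℤ_30| = 5 × 30 = 150
Max element order = lcm(5,30) = 30
Cyclic? No (gcd=5)

|ℤ_5×ℤ_30| = 150, max element order = 30


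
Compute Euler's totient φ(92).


Factor n: 92 = 2^2 × 23
φ(n) = n · ∏(1 - 1/p) over distinct primes p | n
φ(92) = 92 · (1 - 1/2) · (1 - 1/23) = 44

φ(92) = 44


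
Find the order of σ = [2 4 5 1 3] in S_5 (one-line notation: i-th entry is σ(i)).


Cycle decomposition: (1 2 4) (3 5)
Cycle lengths: 3, 2
Order = lcm(3, 2) = 6

ord(σ) = 6


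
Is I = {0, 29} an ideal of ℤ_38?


Check ideal conditions for I = {0, 29} in ℤ_38:
(1) I is an additive subgroup? No
(2) For r ∈ ℤ_38 and a ∈ I: r·a ∈ I? No  [counterexample: r=2, a=29, r·a mod 38 = 20 ∉ I]

No, I is not an ideal of ℤ_38


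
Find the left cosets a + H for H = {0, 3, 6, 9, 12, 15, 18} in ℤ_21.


H = {0, 3, 6, 9, 12, 15, 18}, |H| = 7
Number of cosets = |G|/|H| = 21/7 = 3
0 + H = {0, 3, 6, 9, 12, 15, 18}
1 + H = {1, 4, 7, 10, 13, 16, 19}
2 + H = {2, 5, 8, 11, 14, 17, 20}

Cosets: 0+H={0,3,6,9,12,15,18}; 1+H={1,4,7,10,13,16,19}; 2+H={2,5,8,11,14,17,20}


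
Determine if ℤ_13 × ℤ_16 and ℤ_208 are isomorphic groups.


Comparing ℤ_13 × ℤ_16 and ℤ_208:
gcd(13,16) = 1, so ℤ_13 × ℤ_16 ≅ ℤ_208 (CRT)

Yes, ℤ_13 × ℤ_16 ≅ ℤ_208


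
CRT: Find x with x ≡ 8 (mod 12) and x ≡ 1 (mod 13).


m₁ = 12, m₂ = 13, gcd = 1, so CRT applies. M = m₁·m₂ = 156
Let M₁ = M/m₁ = 13, M₂ = M/m₂ = 12
Find y₁ ≡ M₁⁻¹ (mod m₁): 13⁻¹ ≡ 1 (mod 12)
Find y₂ ≡ M₂⁻¹ (mod m₂): 12⁻¹ ≡ 12 (mod 13)
x = a₁·M₁·y₁ + a₂·M₂·y₂ = 8·13·1 + 1·12·12 = 248
Reduce mod 156: x ≡ 92
Check: 92 mod 12 = 8 ✓, 92 mod 13 = 1 ✓

x ≡ 92 (mod 156)


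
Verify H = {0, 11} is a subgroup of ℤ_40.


Subgroup test for H = {0, 11} in (ℤ_40, +):
(1) 0 ∈ H? Yes
(2) Closure: for all a,b ∈ H, (a+b) mod 40 ∈ H? No  [counterexample: 11 + 11 = 22 ∉ H]
(3) Inverses: for all a ∈ H, -a mod 40 ∈ H? No

No, H is not a subgroup of ℤ_40


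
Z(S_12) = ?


Z(G) = {g ∈ G | gx = xg for all x ∈ G}
S_n is non-abelian for n ≥ 3; Z(S_12) is trivial

Z(S_12) = {e}


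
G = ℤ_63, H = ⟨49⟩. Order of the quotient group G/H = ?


|⟨49⟩| = n / gcd(49, 63) = 63 / 7 = 9
H is normal (ℤ_63 is abelian).
|G/H| = |G| / |H| = 63 / 9 = 7

|G/H| = 7


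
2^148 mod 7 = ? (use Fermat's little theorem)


Fermat's little theorem: if p is prime and gcd(a,p)=1, then a^(p-1) ≡ 1 (mod p)
p = 7 is prime, gcd(2,7) = 1
Reduce exponent: 148 mod 6 = 4
So 2^148 ≡ 2^4 (mod 7)
2^4 mod 7 = 2

2^148 ≡ 2 (mod 7)


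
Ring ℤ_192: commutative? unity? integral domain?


ℤ_192 is a commutative ring with unity 1; 192 = 2×96 is composite, so 2·96 ≡ 0 gives zero divisors (not an integral domain)
Commutative: Yes
Integral domain: No
Has unity: Yes

ℤ_192: Commutative=Yes, Unity=Yes


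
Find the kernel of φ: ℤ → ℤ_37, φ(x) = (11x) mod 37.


Kernel = preimage of identity
ker(φ) = {x ∈ ℤ : 11x ≡ 0 (mod 37)}. gcd(11,37) = 1, so 11x ≡ 0 (mod 37) ⟺ x ≡ 0 (mod 37/1 = 37). Hence ker(φ) = 37ℤ

ker(φ) = 37ℤ


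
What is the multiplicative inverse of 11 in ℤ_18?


Use the extended Euclidean algorithm to write 1 = 11·s + 18·t; then s mod 18 is the inverse.
Euclidean algorithm:
  11 = 0·18 + 11
  18 = 1·11 + 7
  11 = 1·7 + 4
  7 = 1·4 + 3
  4 = 1·3 + 1
  3 = 3·1 + 0
gcd(11,18) = 1
Back-substitution gives: 11·(5) + 18·(-3) = 1
So 11⁻¹ ≡ 5 ≡ 5 (mod 18)
Check: 11 × 5 = 55 ≡ 1 (mod 18) ✓

11⁻¹ ≡ 5 (mod 18)


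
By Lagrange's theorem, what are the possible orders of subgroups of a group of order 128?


Lagrange's theorem: |H| divides |G|
|G| = 128
Divisors of 128: 1, 2, 4, 8, 16, 32, 64, 128

Possible subgroup orders: {1, 2, 4, 8, 16, 32, 64, 128}


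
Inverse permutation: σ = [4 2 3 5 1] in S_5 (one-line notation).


To find σ⁻¹, swap domain and range:
σ(1) = 4 → σ⁻¹(4) = 1
σ(2) = 2 → σ⁻¹(2) = 2
σ(3) = 3 → σ⁻¹(3) = 3
σ(4) = 5 → σ⁻¹(5) = 4
σ(5) = 1 → σ⁻¹(1) = 5

σ⁻¹ = [5 2 3 1 4]


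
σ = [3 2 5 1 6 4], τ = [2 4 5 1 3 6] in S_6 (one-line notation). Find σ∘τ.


σ∘τ: apply τ first, then σ
1 →τ 2 →σ 2
2 →τ 4 →σ 1
3 →τ 5 →σ 6
4 →τ 1 →σ 3
5 →τ 3 →σ 5
6 →τ 6 →σ 4

σ∘τ = [2 1 6 3 5 4]


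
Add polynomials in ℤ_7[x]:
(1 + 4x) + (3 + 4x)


Add coefficients mod 7:
x^0: 1 + 3 = 4 (mod 7)
x^1: 4 + 4 = 1 (mod 7)
Result: 4 + x

f + g = 4 + x


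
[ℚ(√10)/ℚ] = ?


√10 has minimal polynomial x² - 10 (irreducible over ℚ since 10 is squarefree)

[ℚ(√10)/ℚ] = 2


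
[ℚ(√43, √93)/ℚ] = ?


[ℚ(√43,√93):ℚ] = [ℚ(√43,√93):ℚ(√43)]·[ℚ(√43):ℚ] = 2·2 = 4

[ℚ(√43, √93)/ℚ] = 4


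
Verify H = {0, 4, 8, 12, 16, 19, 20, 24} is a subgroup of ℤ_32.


Subgroup test for H = {0, 4, 8, 12, 16, 19, 20, 24} in (ℤ_32, +):
(1) 0 ∈ H? Yes
(2) Closure: for all a,b ∈ H, (a+b) mod 32 ∈ H? No  [counterexample: 4 + 19 = 23 ∉ H]
(3) Inverses: for all a ∈ H, -a mod 32 ∈ H? No

No, H is not a subgroup of ℤ_32


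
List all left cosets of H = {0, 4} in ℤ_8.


H = {0, 4}, |H| = 2
Number of cosets = |G|/|H| = 8/2 = 4
0 + H = {0, 4}
1 + H = {1, 5}
2 + H = {2, 6}
3 + H = {3, 7}

Cosets: 0+H={0,4}; 1+H={1,5}; 2+H={2,6}; 3+H={3,7}


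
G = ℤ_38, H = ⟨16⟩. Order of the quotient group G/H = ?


|⟨16⟩| = n / gcd(16, 38) = 38 / 2 = 19
H is normal (ℤ_38 is abelian).
|G/H| = |G| / |H| = 38 / 19 = 2

|G/H| = 2


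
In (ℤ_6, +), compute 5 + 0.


Operation: addition mod 6
5 + 0 = (a + b) mod 6 with a = 5, b = 0

5 + 0 = 5


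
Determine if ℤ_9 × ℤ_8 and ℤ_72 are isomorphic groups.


Comparing ℤ_9 × ℤ_8 and ℤ_72:
gcd(9,8) = 1, so ℤ_9 × ℤ_8 ≅ ℤ_72 (CRT)

Yes, ℤ_9 × ℤ_8 ≅ ℤ_72


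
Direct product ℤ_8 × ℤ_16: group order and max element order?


|ℤ_8 × ℤ_16| = 8 × 16 = 128
Max element order = lcm(8,16) = 16
Cyclic? No (gcd=8)

|ℤ_8×ℤ_16| = 128, max element order = 16


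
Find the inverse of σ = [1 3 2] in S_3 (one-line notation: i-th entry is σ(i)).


To find σ⁻¹, swap domain and range:
σ(1) = 1 → σ⁻¹(1) = 1
σ(2) = 3 → σ⁻¹(3) = 2
σ(3) = 2 → σ⁻¹(2) = 3

σ⁻¹ = [1 3 2]


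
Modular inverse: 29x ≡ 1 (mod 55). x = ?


Use the extended Euclidean algorithm to write 1 = 29·s + 55·t; then s mod 55 is the inverse.
Euclidean algorithm:
  29 = 0·55 + 29
  55 = 1·29 + 26
  29 = 1·26 + 3
  26 = 8·3 + 2
  3 = 1·2 + 1
  2 = 2·1 + 0
gcd(29,55) = 1
Back-substitution gives: 29·(19) + 55·(-10) = 1
So 29⁻¹ ≡ 19 ≡ 19 (mod 55)
Check: 29 × 19 = 551 ≡ 1 (mod 55) ✓

29⁻¹ ≡ 19 (mod 55)


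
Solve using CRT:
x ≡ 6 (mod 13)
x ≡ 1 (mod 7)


m₁ = 13, m₂ = 7, gcd = 1, so CRT applies. M = m₁·m₂ = 91
Let M₁ = M/m₁ = 7, M₂ = M/m₂ = 13
Find y₁ ≡ M₁⁻¹ (mod m₁): 7⁻¹ ≡ 2 (mod 13)
Find y₂ ≡ M₂⁻¹ (mod m₂): 13⁻¹ ≡ 6 (mod 7)
x = a₁·M₁·y₁ + a₂·M₂·y₂ = 6·7·2 + 1·13·6 = 162
Reduce mod 91: x ≡ 71
Check: 71 mod 13 = 6 ✓, 71 mod 7 = 1 ✓

x ≡ 71 (mod 91)


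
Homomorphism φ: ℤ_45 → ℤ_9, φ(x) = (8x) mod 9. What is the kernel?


Kernel = preimage of identity
ker(φ) = {x ∈ ℤ_45 : 8x ≡ 0 (mod 9)}. Since 9 | 45, φ is well-defined. The kernel is the cyclic subgroup ⟨9⟩ of ℤ_45 (order 5), i.e. {0, 9, 18, 27, 36}

ker(φ) = {0, 9, 18, 27, 36}


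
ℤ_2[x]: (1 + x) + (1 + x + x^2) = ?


Add coefficients mod 2:
x^0: 1 + 1 = 0 (mod 2)
x^1: 1 + 1 = 0 (mod 2)
x^2: 0 + 1 = 1 (mod 2)
Result: x^2

f + g = x^2


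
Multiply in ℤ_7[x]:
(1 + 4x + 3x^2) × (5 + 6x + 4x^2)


Expand and collect like terms; reduce coefficients mod 7:
x^0: 1·5 = 5 ≡ 5 (mod 7)
x^1: 1·6 + 4·5 = 26 ≡ 5 (mod 7)
x^2: 1·4 + 4·6 + 3·5 = 43 ≡ 1 (mod 7)
x^3: 4·4 + 3·6 = 34 ≡ 6 (mod 7)
x^4: 3·4 = 12 ≡ 5 (mod 7)
Result: 5 + 5x + x^2 + 6x^3 + 5x^4

f · g = 5 + 5x + x^2 + 6x^3 + 5x^4


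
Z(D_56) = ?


Z(G) = {g ∈ G | gx = xg for all x ∈ G}
For even n, Z(D_n) = {e, r^(n/2)}: the 180° rotation r^28 commutes with every reflection and rotation

Z(D_56) = {e, r^28}


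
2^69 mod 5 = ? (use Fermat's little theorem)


Fermat's little theorem: if p is prime and gcd(a,p)=1, then a^(p-1) ≡ 1 (mod p)
p = 5 is prime, gcd(2,5) = 1
Reduce exponent: 69 mod 4 = 1
So 2^69 ≡ 2^1 (mod 5)
2^1 mod 5 = 2

2^69 ≡ 2 (mod 5)


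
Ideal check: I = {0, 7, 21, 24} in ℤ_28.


Check ideal conditions for I = {0, 7, 21, 24} in ℤ_28:
(1) I is an additive subgroup? No
(2) For r ∈ ℤ_28 and a ∈ I: r·a ∈ I? No  [counterexample: r=2, a=7, r·a mod 28 = 14 ∉ I]

No, I is not an ideal of ℤ_28


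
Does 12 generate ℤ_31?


g generates ℤ_n iff gcd(g, n) = 1
gcd(12, 31) = 1
Since gcd = 1, 12 is a generator.

Yes, 12 generates ℤ_31


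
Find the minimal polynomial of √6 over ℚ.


√6 satisfies x² - 6 = 0, irreducible over ℚ since 6 is squarefree

Minimal polynomial: x² - 6


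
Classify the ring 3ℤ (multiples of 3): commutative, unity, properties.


3ℤ is a commutative ring under +,× but has no multiplicative identity (1 ∉ 3ℤ); it has no zero divisors, but without unity it is not an integral domain
Commutative: Yes
Integral domain: No
Has unity: No

3ℤ (multiples of 3): Commutative=Yes, Unity=No


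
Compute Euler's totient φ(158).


Factor n: 158 = 2 × 79
φ(n) = n · ∏(1 - 1/p) over distinct primes p | n
φ(158) = 158 · (1 - 1/2) · (1 - 1/79) = 78

φ(158) = 78


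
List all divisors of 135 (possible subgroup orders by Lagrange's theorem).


Lagrange's theorem: |H| divides |G|
|G| = 135
Divisors of 135: 1, 3, 5, 9, 15, 27, 45, 135

Possible subgroup orders: {1, 3, 5, 9, 15, 27, 45, 135}


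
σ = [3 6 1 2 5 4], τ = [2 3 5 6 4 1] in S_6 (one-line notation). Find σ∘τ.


σ∘τ: apply τ first, then σ
1 →τ 2 →σ 6
2 →τ 3 →σ 1
3 →τ 5 →σ 5
4 →τ 6 →σ 4
5 →τ 4 →σ 2
6 →τ 1 →σ 3

σ∘τ = [6 1 5 4 2 3]


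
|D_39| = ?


|D_n| = 2n (n rotations and n reflections)
|D_39| = 2×39 = 78

|D_39| = 78


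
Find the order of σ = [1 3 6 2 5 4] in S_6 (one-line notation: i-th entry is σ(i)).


Cycle decomposition: (2 3 6 4)
Cycle lengths: 4
Order = lcm(4) = 4

ord(σ) = 4


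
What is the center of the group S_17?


Z(G) = {g ∈ G | gx = xg for all x ∈ G}
S_n is non-abelian for n ≥ 3; Z(S_17) is trivial

Z(S_17) = {e}


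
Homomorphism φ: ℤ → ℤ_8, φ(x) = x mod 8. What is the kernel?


Kernel = preimage of identity
ker(φ) = {x ∈ ℤ : x ≡ 0 (mod 8)} = 8ℤ = {0, ±8, ±16, ...}

ker(φ) = 8ℤ


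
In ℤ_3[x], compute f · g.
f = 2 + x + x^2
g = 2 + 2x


Expand and collect like terms; reduce coefficients mod 3:
x^0: 2·2 = 4 ≡ 1 (mod 3)
x^1: 2·2 + 1·2 = 6 ≡ 0 (mod 3)
x^2: 1·2 + 1·2 = 4 ≡ 1 (mod 3)
x^3: 1·2 = 2 ≡ 2 (mod 3)
Result: 1 + x^2 + 2x^3

f · g = 1 + x^2 + 2x^3


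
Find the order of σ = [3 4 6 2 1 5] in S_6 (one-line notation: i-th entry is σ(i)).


Cycle decomposition: (1 3 6 5) (2 4)
Cycle lengths: 4, 2
Order = lcm(4, 2) = 4

ord(σ) = 4


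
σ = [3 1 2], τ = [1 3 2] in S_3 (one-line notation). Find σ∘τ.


σ∘τ: apply τ first, then σ
1 →τ 1 →σ 3
2 →τ 3 →σ 2
3 →τ 2 →σ 1

σ∘τ = [3 2 1]


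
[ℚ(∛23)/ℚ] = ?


∛23 has minimal polynomial x³ - 23 (irreducible over ℚ since 23 is not a perfect cube)

[ℚ(∛23)/ℚ] = 3


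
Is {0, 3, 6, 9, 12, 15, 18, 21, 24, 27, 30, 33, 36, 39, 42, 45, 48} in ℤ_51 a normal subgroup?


H = {0, 3, 6, 9, 12, 15, 18, 21, 24, 27, 30, 33, 36, 39, 42, 45, 48} in ℤ_51
ℤ_51 is abelian; every subgroup of an abelian group is normal

Yes, normal subgroup


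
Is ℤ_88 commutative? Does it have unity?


ℤ_88 is a commutative ring with unity 1; 88 = 2×44 is composite, so 2·44 ≡ 0 gives zero divisors (not an integral domain)
Commutative: Yes
Integral domain: No
Has unity: Yes

ℤ_88: Commutative=Yes, Unity=Yes


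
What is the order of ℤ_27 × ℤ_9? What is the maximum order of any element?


|ℤ_27 × ℤ_9| = 27 × 9 = 243
Max element order = lcm(27,9) = 27
Cyclic? No (gcd=9)

|ℤ_27×ℤ_9| = 243, max element order = 27


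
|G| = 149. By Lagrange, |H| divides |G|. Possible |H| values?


Lagrange's theorem: |H| divides |G|
|G| = 149
Divisors of 149: 1, 149

Possible subgroup orders: {1, 149}


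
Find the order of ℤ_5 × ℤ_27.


|A × B| = |A| · |B|
|ℤ_5 × ℤ_27| = 5 × 27 = 135

|ℤ_5 × ℤ_27| = 135


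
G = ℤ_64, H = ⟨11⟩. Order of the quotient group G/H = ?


|⟨11⟩| = n / gcd(11, 64) = 64 / 1 = 64
H is normal (ℤ_64 is abelian).
|G/H| = |G| / |H| = 64 / 64 = 1

|G/H| = 1


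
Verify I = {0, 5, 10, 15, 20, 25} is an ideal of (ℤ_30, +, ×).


Check ideal conditions for I = {0, 5, 10, 15, 20, 25} in ℤ_30:
(1) I is an additive subgroup? Yes
(2) For r ∈ ℤ_30 and a ∈ I: r·a ∈ I? Yes

Yes, I is an ideal of ℤ_30


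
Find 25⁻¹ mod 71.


Use the extended Euclidean algorithm to write 1 = 25·s + 71·t; then s mod 71 is the inverse.
Euclidean algorithm:
  25 = 0·71 + 25
  71 = 2·25 + 21
  25 = 1·21 + 4
  21 = 5·4 + 1
  4 = 4·1 + 0
gcd(25,71) = 1
Back-substitution gives: 25·(-17) + 71·(6) = 1
So 25⁻¹ ≡ -17 ≡ 54 (mod 71)
Check: 25 × 54 = 1350 ≡ 1 (mod 71) ✓

25⁻¹ ≡ 54 (mod 71)


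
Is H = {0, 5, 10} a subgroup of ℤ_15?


Subgroup test for H = {0, 5, 10} in (ℤ_15, +):
(1) 0 ∈ H? Yes
(2) Closure: for all a,b ∈ H, (a+b) mod 15 ∈ H? Yes
(3) Inverses: for all a ∈ H, -a mod 15 ∈ H? Yes

Yes, H is a subgroup of ℤ_15


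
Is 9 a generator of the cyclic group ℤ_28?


g generates ℤ_n iff gcd(g, n) = 1
gcd(9, 28) = 1
Since gcd = 1, 9 is a generator.

Yes, 9 generates ℤ_28


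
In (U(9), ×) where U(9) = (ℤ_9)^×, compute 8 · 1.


Operation: multiplication mod 9
8 · 1 = (a × b) mod 9 with a = 8, b = 1

8 · 1 = 8


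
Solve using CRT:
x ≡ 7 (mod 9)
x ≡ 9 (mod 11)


m₁ = 9, m₂ = 11, gcd = 1, so CRT applies. M = m₁·m₂ = 99
Let M₁ = M/m₁ = 11, M₂ = M/m₂ = 9
Find y₁ ≡ M₁⁻¹ (mod m₁): 11⁻¹ ≡ 5 (mod 9)
Find y₂ ≡ M₂⁻¹ (mod m₂): 9⁻¹ ≡ 5 (mod 11)
x = a₁·M₁·y₁ + a₂·M₂·y₂ = 7·11·5 + 9·9·5 = 790
Reduce mod 99: x ≡ 97
Check: 97 mod 9 = 7 ✓, 97 mod 11 = 9 ✓

x ≡ 97 (mod 99)


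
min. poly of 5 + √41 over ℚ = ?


Let α = 5 + √41. Then α - 5 = √41, so (α - 5)² = 41, giving α² - 10α - 16 = 0. Degree 2 and α ∉ ℚ, so this is the minimal polynomial.

Minimal polynomial: x² - 10x - 16


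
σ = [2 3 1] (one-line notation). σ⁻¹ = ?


To find σ⁻¹, swap domain and range:
σ(1) = 2 → σ⁻¹(2) = 1
σ(2) = 3 → σ⁻¹(3) = 2
σ(3) = 1 → σ⁻¹(1) = 3

σ⁻¹ = [3 1 2]


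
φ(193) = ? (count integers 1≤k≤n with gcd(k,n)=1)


Factor n: 193 = 193
φ(n) = n · ∏(1 - 1/p) over distinct primes p | n
φ(193) = 193 · (1 - 1/193) = 192

φ(193) = 192


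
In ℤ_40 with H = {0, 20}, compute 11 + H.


11 + H = {11 + h (mod 40) : h ∈ H}
11+0=11, 11+20=31

11 + H = {11, 31}


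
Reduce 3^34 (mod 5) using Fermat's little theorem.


Fermat's little theorem: if p is prime and gcd(a,p)=1, then a^(p-1) ≡ 1 (mod p)
p = 5 is prime, gcd(3,5) = 1
Reduce exponent: 34 mod 4 = 2
So 3^34 ≡ 3^2 (mod 5)
3^2 mod 5 = 4

3^34 ≡ 4 (mod 5)


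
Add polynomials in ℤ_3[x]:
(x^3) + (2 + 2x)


Add coefficients mod 3:
x^0: 0 + 2 = 2 (mod 3)
x^1: 0 + 2 = 2 (mod 3)
x^2: 0 + 0 = 0 (mod 3)
x^3: 1 + 0 = 1 (mod 3)
Result: 2 + 2x + x^3

f + g = 2 + 2x + x^3


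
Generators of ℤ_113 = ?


g generates ℤ_n iff gcd(g,n) = 1
Prime factors of 113: 113
Generators are g ∈ {1,...,112} not divisible by any of these primes.
Generators: {1, 2, 3, 4, 5, 6, 7, 8, 9, 10, 11, 12, 13, 14, 15, 16, 17, 18, 19, 20, 21, 22, 23, 24, 25, 26, 27, 28, 29, 30, 31, 32, 33, 34, 35, 36, 37, 38, 39, 40, 41, 42, 43, 44, 45, 46, 47, 48, 49, 50, 51, 52, 53, 54, 55, 56, 57, 58, 59, 60, 61, 62, 63, 64, 65, 66, 67, 68, 69, 70, 71, 72, 73, 74, 75, 76, 77, 78, 79, 80, 81, 82, 83, 84, 85, 86, 87, 88, 89, 90, 91, 92, 93, 94, 95, 96, 97, 98, 99, 100, 101, 102, 103, 104, 105, 106, 107, 108, 109, 110, 111, 112}
Number of generators = φ(113) = 112

Generators of ℤ_113 = {1, 2, 3, 4, 5, 6, 7, 8, 9, 10, 11, 12, 13, 14, 15, 16, 17, 18, 19, 20, 21, 22, 23, 24, 25, 26, 27, 28, 29, 30, 31, 32, 33, 34, 35, 36, 37, 38, 39, 40, 41, 42, 43, 44, 45, 46, 47, 48, 49, 50, 51, 52, 53, 54, 55, 56, 57, 58, 59, 60, 61, 62, 63, 64, 65, 66, 67, 68, 69, 70, 71, 72, 73, 74, 75, 76, 77, 78, 79, 80, 81, 82, 83, 84, 85, 86, 87, 88, 89, 90, 91, 92, 93, 94, 95, 96, 97, 98, 99, 100, 101, 102, 103, 104, 105, 106, 107, 108, 109, 110, 111, 112}


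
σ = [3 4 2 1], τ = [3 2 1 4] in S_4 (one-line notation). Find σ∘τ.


σ∘τ: apply τ first, then σ
1 →τ 3 →σ 2
2 →τ 2 →σ 4
3 →τ 1 →σ 3
4 →τ 4 →σ 1

σ∘τ = [2 4 3 1]


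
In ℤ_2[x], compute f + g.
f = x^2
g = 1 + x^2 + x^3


Add coefficients mod 2:
x^0: 0 + 1 = 1 (mod 2)
x^1: 0 + 0 = 0 (mod 2)
x^2: 1 + 1 = 0 (mod 2)
x^3: 0 + 1 = 1 (mod 2)
Result: 1 + x^3

f + g = 1 + x^3


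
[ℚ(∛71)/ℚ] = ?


∛71 has minimal polynomial x³ - 71 (irreducible over ℚ since 71 is not a perfect cube)

[ℚ(∛71)/ℚ] = 3


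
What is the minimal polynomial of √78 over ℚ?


√78 satisfies x² - 78 = 0, irreducible over ℚ since 78 is squarefree

Minimal polynomial: x² - 78


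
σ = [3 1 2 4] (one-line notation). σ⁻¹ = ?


To find σ⁻¹, swap domain and range:
σ(1) = 3 → σ⁻¹(3) = 1
σ(2) = 1 → σ⁻¹(1) = 2
σ(3) = 2 → σ⁻¹(2) = 3
σ(4) = 4 → σ⁻¹(4) = 4

σ⁻¹ = [2 3 1 4]


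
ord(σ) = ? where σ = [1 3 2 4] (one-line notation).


Cycle decomposition: (2 3)
Cycle lengths: 2
Order = lcm(2) = 2

ord(σ) = 2


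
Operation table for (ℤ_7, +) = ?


Elements: {0, 1, 2, 3, 4, 5, 6}
Operation: addition mod 7
Entry (a, b) = (a + b) mod 7

Cayley table:
  | 0 | 1 | 2 | 3 | 4 | 5 | 6
0 | 0 | 1 | 2 | 3 | 4 | 5 | 6
1 | 1 | 2 | 3 | 4 | 5 | 6 | 0
2 | 2 | 3 | 4 | 5 | 6 | 0 | 1
3 | 3 | 4 | 5 | 6 | 0 | 1 | 2
4 | 4 | 5 | 6 | 0 | 1 | 2 | 3
5 | 5 | 6 | 0 | 1 | 2 | 3 | 4
6 | 6 | 0 | 1 | 2 | 3 | 4 | 5


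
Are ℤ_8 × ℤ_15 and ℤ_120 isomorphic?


Comparing ℤ_8 × ℤ_15 and ℤ_120:
gcd(8,15) = 1, so ℤ_8 × ℤ_15 ≅ ℤ_120 (CRT)

Yes, ℤ_8 × ℤ_15 ≅ ℤ_120


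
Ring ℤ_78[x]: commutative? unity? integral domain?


ℤ_78 has zero divisors (2·39 ≡ 0), and these lift to constant zero divisors in ℤ_78[x]; so not an integral domain
Commutative: Yes
Integral domain: No
Has unity: Yes

ℤ_78[x]: Commutative=Yes, Unity=Yes
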